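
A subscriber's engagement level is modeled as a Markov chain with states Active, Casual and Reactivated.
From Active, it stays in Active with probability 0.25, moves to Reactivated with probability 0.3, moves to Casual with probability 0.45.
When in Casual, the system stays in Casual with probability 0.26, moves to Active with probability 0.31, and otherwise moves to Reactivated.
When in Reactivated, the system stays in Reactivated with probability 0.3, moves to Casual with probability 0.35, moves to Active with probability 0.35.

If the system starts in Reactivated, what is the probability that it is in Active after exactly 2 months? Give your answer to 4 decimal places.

0.3010

Sum over the intermediate state after 1 month:
P = P(Reactivated→Active)·P(Active→Active) + P(Reactivated→Casual)·P(Casual→Active) + P(Reactivated→Reactivated)·P(Reactivated→Active)
  = 0.35×0.25 + 0.35×0.31 + 0.3×0.35
  = 0.0875 + 0.1085 + 0.1050 = 0.3010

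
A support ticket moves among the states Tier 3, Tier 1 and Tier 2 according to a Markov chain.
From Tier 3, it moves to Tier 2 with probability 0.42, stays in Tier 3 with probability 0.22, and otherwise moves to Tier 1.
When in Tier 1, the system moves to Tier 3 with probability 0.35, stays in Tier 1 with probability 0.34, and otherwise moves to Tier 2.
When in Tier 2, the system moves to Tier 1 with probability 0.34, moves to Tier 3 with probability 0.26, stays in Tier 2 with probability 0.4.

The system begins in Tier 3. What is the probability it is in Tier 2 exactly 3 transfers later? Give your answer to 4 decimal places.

Propagate the distribution vector 3 transfers from Tier 3.
After 0 transfers: (1.0000, 0.0000, 0.0000)
After 1 transfer: (0.2200, 0.3600, 0.4200)
After 2 transfers: (0.2836, 0.3444, 0.3720)
After 3 transfers: (0.2797, 0.3457, 0.3747)
P(in Tier 2 after 3 transfers) = 0.3747

0.3747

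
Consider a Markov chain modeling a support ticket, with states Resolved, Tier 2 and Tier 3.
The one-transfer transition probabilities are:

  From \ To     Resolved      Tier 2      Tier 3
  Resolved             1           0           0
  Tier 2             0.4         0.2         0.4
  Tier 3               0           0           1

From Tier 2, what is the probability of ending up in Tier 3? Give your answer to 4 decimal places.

Let h(s) be the probability of absorption at Tier 3 starting from transient state s. Then h(Tier 3) = 1 and h(Resolved) = 0. By first-step analysis:
h(Tier 2) = 0.4·0 + 0.2·h(Tier 2) + 0.4·1
Solving: h(Tier 2) = 0.5000.
Starting from Tier 2, the probability is 0.5000.

0.5000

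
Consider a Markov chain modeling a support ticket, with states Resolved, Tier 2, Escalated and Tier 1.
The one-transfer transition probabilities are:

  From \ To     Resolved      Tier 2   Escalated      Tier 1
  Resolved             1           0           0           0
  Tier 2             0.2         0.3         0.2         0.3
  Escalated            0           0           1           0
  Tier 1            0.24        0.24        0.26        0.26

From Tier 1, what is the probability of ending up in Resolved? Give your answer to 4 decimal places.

Let h(s) be the probability of absorption at Resolved starting from transient state s. Then h(Resolved) = 1 and h(Escalated) = 0. By first-step analysis:
h(Tier 2) = 0.2·1 + 0.3·h(Tier 2) + 0.2·0 + 0.3·h(Tier 1)
h(Tier 1) = 0.24·1 + 0.24·h(Tier 2) + 0.26·0 + 0.26·h(Tier 1)
Solving: h(Tier 2) = 0.4933, h(Tier 1) = 0.4843.
Starting from Tier 1, the probability is 0.4843.

0.4843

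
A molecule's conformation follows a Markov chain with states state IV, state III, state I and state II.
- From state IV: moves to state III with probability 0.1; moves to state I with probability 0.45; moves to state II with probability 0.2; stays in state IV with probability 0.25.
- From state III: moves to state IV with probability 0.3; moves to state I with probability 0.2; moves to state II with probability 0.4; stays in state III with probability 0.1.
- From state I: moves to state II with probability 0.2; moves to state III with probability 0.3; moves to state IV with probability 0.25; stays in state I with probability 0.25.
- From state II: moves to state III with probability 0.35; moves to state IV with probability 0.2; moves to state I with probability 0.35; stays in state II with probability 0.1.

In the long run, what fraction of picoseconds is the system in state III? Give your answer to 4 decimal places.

0.2176

Let the stationary distribution be π with π = πP and π_1 + π_2 + π_3 + π_4 = 1.
π_1 = 0.25·π_1 + 0.3·π_2 + 0.25·π_3 + 0.2·π_4
π_2 = 0.1·π_1 + 0.1·π_2 + 0.3·π_3 + 0.35·π_4
π_3 = 0.45·π_1 + 0.2·π_2 + 0.25·π_3 + 0.35·π_4
Solving with the normalization constraint gives π = (0.2498, 0.2176, 0.3112, 0.2214).
So the stationary probability of state III is 0.2176.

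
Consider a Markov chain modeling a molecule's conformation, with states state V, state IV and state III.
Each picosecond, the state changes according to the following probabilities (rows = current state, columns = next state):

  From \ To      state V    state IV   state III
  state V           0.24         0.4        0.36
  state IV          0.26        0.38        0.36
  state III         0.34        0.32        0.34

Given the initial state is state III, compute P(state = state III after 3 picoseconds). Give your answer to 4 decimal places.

Propagate the distribution vector 3 picoseconds from state III.
After 0 picoseconds: (0.0000, 0.0000, 1.0000)
After 1 picosecond: (0.3400, 0.3200, 0.3400)
After 2 picoseconds: (0.2804, 0.3664, 0.3532)
After 3 picoseconds: (0.2826, 0.3644, 0.3529)
P(in state III after 3 picoseconds) = 0.3529

0.3529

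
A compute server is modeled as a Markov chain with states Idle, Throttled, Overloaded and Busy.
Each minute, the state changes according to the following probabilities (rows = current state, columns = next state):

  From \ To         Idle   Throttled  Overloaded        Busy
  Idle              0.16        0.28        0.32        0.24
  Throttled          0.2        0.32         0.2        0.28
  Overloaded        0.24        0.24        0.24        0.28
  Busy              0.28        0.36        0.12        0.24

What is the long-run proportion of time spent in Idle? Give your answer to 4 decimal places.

0.2206

Let the stationary distribution be π with π = πP and π_1 + π_2 + π_3 + π_4 = 1.
π_1 = 0.16·π_1 + 0.2·π_2 + 0.24·π_3 + 0.28·π_4
π_2 = 0.28·π_1 + 0.32·π_2 + 0.24·π_3 + 0.36·π_4
π_3 = 0.32·π_1 + 0.2·π_2 + 0.24·π_3 + 0.12·π_4
Solving with the normalization constraint gives π = (0.2206, 0.3045, 0.2142, 0.2607).
So the stationary probability of Idle is 0.2206.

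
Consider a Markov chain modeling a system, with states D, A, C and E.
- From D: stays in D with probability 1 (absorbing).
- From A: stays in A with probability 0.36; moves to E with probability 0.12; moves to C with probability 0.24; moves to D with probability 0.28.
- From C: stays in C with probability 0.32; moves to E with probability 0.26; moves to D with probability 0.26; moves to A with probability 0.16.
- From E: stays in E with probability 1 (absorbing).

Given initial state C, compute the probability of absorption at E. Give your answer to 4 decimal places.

0.4677

Let h(s) be the probability of absorption at E starting from transient state s. Then h(E) = 1 and h(D) = 0. By first-step analysis:
h(A) = 0.28·0 + 0.36·h(A) + 0.24·h(C) + 0.12·1
h(C) = 0.26·0 + 0.16·h(A) + 0.32·h(C) + 0.26·1
Solving: h(A) = 0.3629, h(C) = 0.4677.
Starting from C, the probability is 0.4677.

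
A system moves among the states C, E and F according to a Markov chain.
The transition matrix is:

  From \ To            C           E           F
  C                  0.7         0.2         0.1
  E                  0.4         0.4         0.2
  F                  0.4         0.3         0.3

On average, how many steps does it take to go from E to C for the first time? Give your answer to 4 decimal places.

2.5000

Let t(s) be the expected number of steps to first reach C from state s, with t(C) = 0. Conditioning on the first step:
t(E) = 1 + 0.4·t(E) + 0.2·t(F)
t(F) = 1 + 0.3·t(E) + 0.3·t(F)
Solving: t(E) = 2.5000, t(F) = 2.5000.
Expected steps from E to C: 2.5000.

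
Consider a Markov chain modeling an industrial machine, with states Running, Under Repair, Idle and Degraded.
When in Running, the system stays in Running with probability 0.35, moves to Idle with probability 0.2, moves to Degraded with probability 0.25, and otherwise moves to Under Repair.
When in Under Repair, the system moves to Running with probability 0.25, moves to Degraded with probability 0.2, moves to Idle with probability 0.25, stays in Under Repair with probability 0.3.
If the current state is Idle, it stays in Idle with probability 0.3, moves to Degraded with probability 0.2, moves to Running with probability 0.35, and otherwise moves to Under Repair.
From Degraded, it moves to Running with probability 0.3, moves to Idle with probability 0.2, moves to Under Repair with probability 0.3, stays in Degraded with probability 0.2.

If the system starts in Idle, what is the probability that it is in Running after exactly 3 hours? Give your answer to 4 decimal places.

Propagate the distribution vector 3 hours from Idle.
After 0 hours: (0.0000, 0.0000, 1.0000, 0.0000)
After 1 hour: (0.3500, 0.1500, 0.3000, 0.2000)
After 2 hours: (0.3250, 0.2200, 0.2375, 0.2175)
After 3 hours: (0.3171, 0.2319, 0.2348, 0.2163)
P(in Running after 3 hours) = 0.3171

0.3171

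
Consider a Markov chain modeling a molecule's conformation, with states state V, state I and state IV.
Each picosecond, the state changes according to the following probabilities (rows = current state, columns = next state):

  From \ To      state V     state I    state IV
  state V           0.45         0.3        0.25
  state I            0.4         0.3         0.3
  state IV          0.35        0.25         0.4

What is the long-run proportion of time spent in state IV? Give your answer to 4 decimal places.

0.3109

Let the stationary distribution be π with π = πP and π_1 + π_2 + π_3 = 1.
π_1 = 0.45·π_1 + 0.4·π_2 + 0.35·π_3
π_2 = 0.3·π_1 + 0.3·π_2 + 0.25·π_3
Solving with the normalization constraint gives π = (0.4047, 0.2845, 0.3109).
So the stationary probability of state IV is 0.3109.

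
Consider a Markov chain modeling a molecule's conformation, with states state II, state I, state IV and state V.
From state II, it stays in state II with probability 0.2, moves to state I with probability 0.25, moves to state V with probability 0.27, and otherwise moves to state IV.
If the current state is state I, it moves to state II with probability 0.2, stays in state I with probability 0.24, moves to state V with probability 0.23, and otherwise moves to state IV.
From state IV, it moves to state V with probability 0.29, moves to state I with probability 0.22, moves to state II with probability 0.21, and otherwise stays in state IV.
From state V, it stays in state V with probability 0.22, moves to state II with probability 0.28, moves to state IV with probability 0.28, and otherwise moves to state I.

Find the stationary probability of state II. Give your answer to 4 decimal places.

0.2232

Let the stationary distribution be π with π = πP and π_1 + π_2 + π_3 + π_4 = 1.
π_1 = 0.2·π_1 + 0.2·π_2 + 0.21·π_3 + 0.28·π_4
π_2 = 0.25·π_1 + 0.24·π_2 + 0.22·π_3 + 0.22·π_4
π_3 = 0.28·π_1 + 0.33·π_2 + 0.28·π_3 + 0.28·π_4
Solving with the normalization constraint gives π = (0.2232, 0.2313, 0.2916, 0.2539).
So the stationary probability of state II is 0.2232.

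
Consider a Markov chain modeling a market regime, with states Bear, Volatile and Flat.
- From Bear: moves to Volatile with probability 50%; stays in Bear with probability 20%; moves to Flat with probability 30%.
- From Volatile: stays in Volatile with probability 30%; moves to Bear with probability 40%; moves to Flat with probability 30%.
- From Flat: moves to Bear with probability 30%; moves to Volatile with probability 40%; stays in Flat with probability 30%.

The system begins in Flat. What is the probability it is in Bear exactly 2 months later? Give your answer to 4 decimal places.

0.3100

Sum over the intermediate state after 1 month:
P = P(Flat→Bear)·P(Bear→Bear) + P(Flat→Volatile)·P(Volatile→Bear) + P(Flat→Flat)·P(Flat→Bear)
  = 0.3×0.2 + 0.4×0.4 + 0.3×0.3
  = 0.0600 + 0.1600 + 0.0900 = 0.3100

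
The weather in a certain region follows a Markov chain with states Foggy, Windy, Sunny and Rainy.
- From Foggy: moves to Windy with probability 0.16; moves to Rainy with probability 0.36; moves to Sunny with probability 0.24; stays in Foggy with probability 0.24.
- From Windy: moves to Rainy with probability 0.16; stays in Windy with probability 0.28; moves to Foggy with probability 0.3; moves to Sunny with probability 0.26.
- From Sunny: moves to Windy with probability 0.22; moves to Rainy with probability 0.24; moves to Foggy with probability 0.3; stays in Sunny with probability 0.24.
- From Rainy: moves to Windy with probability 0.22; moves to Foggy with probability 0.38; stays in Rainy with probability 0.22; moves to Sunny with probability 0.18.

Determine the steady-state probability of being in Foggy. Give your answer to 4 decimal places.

Let the stationary distribution be π with π = πP and π_1 + π_2 + π_3 + π_4 = 1.
π_1 = 0.24·π_1 + 0.3·π_2 + 0.3·π_3 + 0.38·π_4
π_2 = 0.16·π_1 + 0.28·π_2 + 0.22·π_3 + 0.22·π_4
π_3 = 0.24·π_1 + 0.26·π_2 + 0.24·π_3 + 0.18·π_4
Solving with the normalization constraint gives π = (0.3022, 0.2148, 0.2291, 0.2540).
So the stationary probability of Foggy is 0.3022.

0.3022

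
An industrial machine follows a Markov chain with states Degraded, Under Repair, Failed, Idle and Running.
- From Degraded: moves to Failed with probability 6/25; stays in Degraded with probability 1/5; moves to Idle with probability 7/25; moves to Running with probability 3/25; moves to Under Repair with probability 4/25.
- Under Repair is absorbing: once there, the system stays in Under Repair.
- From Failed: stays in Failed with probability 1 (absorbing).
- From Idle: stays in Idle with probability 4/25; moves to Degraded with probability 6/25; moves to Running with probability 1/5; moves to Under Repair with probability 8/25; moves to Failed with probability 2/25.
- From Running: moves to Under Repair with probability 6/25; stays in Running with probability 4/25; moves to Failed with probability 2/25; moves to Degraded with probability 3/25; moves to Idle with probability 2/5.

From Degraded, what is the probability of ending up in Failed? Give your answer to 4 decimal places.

Let h(s) be the probability of absorption at Failed starting from transient state s. Then h(Failed) = 1 and h(Under Repair) = 0. By first-step analysis:
h(Degraded) = 0.2·h(Degraded) + 0.16·0 + 0.24·1 + 0.28·h(Idle) + 0.12·h(Running)
h(Idle) = 0.24·h(Degraded) + 0.32·0 + 0.08·1 + 0.16·h(Idle) + 0.2·h(Running)
h(Running) = 0.12·h(Degraded) + 0.24·0 + 0.08·1 + 0.4·h(Idle) + 0.16·h(Running)
Solving: h(Degraded) = 0.4480, h(Idle) = 0.2946, h(Running) = 0.2995.
Starting from Degraded, the probability is 0.4480.

0.4480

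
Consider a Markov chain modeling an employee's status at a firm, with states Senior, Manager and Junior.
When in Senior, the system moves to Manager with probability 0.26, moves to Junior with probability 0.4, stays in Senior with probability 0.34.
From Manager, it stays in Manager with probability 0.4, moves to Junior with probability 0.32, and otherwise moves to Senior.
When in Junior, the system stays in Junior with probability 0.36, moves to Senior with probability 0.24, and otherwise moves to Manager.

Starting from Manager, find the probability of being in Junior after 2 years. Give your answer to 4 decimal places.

0.3552

Sum over the intermediate state after 1 year:
P = P(Manager→Senior)·P(Senior→Junior) + P(Manager→Manager)·P(Manager→Junior) + P(Manager→Junior)·P(Junior→Junior)
  = 0.28×0.4 + 0.4×0.32 + 0.32×0.36
  = 0.1120 + 0.1280 + 0.1152 = 0.3552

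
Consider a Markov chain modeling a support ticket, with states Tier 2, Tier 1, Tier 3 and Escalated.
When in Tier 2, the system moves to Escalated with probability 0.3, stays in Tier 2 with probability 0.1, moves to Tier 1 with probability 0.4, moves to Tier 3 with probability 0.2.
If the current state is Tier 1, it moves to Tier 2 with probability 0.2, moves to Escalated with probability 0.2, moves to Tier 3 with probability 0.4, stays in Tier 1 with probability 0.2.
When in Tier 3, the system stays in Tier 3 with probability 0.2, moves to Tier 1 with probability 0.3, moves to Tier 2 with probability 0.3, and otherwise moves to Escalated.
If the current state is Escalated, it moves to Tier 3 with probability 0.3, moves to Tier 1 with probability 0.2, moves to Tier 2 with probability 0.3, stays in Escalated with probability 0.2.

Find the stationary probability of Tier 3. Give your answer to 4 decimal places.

0.2769

Let the stationary distribution be π with π = πP and π_1 + π_2 + π_3 + π_4 = 1.
π_1 = 0.1·π_1 + 0.2·π_2 + 0.3·π_3 + 0.3·π_4
π_2 = 0.4·π_1 + 0.2·π_2 + 0.3·π_3 + 0.2·π_4
π_3 = 0.2·π_1 + 0.4·π_2 + 0.2·π_3 + 0.3·π_4
Solving with the normalization constraint gives π = (0.2272, 0.2731, 0.2769, 0.2227).
So the stationary probability of Tier 3 is 0.2769.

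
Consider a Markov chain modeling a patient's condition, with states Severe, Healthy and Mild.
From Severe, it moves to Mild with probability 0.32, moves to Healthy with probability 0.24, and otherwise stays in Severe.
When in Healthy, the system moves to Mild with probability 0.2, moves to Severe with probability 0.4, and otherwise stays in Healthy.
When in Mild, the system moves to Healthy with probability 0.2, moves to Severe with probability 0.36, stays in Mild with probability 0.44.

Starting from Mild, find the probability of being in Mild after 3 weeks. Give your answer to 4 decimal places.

0.3313

Propagate the distribution vector 3 weeks from Mild.
After 0 weeks: (0.0000, 0.0000, 1.0000)
After 1 week: (0.3600, 0.2000, 0.4400)
After 2 weeks: (0.3968, 0.2544, 0.3488)
After 3 weeks: (0.4019, 0.2668, 0.3313)
P(in Mild after 3 weeks) = 0.3313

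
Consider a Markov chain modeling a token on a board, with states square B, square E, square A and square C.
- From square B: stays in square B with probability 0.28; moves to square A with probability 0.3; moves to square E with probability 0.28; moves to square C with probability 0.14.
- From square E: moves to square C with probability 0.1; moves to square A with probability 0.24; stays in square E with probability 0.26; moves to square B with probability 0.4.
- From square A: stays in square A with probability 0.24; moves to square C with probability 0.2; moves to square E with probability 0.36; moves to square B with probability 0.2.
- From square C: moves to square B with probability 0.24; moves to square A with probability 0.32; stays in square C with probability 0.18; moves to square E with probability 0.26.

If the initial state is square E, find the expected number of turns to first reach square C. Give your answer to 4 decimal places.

Let t(s) be the expected number of turns to first reach square C from state s, with t(square C) = 0. Conditioning on the first turn:
t(square B) = 1 + 0.28·t(square B) + 0.28·t(square E) + 0.3·t(square A)
t(square E) = 1 + 0.4·t(square B) + 0.26·t(square E) + 0.24·t(square A)
t(square A) = 1 + 0.2·t(square B) + 0.36·t(square E) + 0.24·t(square A)
Solving: t(square B) = 6.9366, t(square E) = 7.2305, t(square A) = 6.5662.
Expected turns from square E to square C: 7.2305.

7.2305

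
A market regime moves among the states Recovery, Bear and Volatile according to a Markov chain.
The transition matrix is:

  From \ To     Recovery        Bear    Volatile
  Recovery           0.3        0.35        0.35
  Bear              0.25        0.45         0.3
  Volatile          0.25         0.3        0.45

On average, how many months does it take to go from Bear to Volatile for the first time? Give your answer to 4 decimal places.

Let t(s) be the expected number of months to first reach Volatile from state s, with t(Volatile) = 0. Conditioning on the first month:
t(Recovery) = 1 + 0.3·t(Recovery) + 0.35·t(Bear)
t(Bear) = 1 + 0.25·t(Recovery) + 0.45·t(Bear)
Solving: t(Recovery) = 3.0252, t(Bear) = 3.1933.
Expected months from Bear to Volatile: 3.1933.

3.1933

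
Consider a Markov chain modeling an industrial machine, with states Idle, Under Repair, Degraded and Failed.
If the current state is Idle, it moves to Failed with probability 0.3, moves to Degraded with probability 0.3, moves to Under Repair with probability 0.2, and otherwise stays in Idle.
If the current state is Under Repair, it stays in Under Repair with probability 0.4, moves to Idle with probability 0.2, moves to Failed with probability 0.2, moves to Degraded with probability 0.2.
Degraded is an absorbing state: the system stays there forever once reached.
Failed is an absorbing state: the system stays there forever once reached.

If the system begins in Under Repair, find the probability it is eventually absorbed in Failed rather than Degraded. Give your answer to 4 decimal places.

0.5000

Let h(s) be the probability of absorption at Failed starting from transient state s. Then h(Failed) = 1 and h(Degraded) = 0. By first-step analysis:
h(Idle) = 0.2·h(Idle) + 0.2·h(Under Repair) + 0.3·0 + 0.3·1
h(Under Repair) = 0.2·h(Idle) + 0.4·h(Under Repair) + 0.2·0 + 0.2·1
Solving: h(Idle) = 0.5000, h(Under Repair) = 0.5000.
Starting from Under Repair, the probability is 0.5000.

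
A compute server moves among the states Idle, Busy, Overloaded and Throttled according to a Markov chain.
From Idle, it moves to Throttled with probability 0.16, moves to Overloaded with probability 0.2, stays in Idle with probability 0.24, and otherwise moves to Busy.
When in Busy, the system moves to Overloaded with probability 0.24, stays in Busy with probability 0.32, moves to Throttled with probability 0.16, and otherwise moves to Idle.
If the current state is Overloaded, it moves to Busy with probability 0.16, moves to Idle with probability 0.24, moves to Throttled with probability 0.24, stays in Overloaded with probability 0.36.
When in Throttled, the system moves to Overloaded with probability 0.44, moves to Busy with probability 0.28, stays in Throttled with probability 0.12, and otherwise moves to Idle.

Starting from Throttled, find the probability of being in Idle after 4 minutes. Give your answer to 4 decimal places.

Propagate the distribution vector 4 minutes from Throttled.
After 0 minutes: (0.0000, 0.0000, 0.0000, 1.0000)
After 1 minute: (0.1600, 0.2800, 0.4400, 0.1200)
After 2 minutes: (0.2416, 0.2576, 0.3104, 0.1904)
After 3 minutes: (0.2351, 0.2820, 0.3057, 0.1772)
After 4 minutes: (0.2371, 0.2828, 0.3027, 0.1774)
P(in Idle after 4 minutes) = 0.2371

0.2371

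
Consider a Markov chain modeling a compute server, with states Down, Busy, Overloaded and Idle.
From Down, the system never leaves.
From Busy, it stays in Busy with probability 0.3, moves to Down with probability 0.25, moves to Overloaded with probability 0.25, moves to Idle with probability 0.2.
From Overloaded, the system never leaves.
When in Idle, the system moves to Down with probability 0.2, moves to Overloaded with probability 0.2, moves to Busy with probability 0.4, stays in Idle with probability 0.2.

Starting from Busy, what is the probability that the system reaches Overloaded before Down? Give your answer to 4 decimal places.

0.5000

Let h(s) be the probability of absorption at Overloaded starting from transient state s. Then h(Overloaded) = 1 and h(Down) = 0. By first-step analysis:
h(Busy) = 0.25·0 + 0.3·h(Busy) + 0.25·1 + 0.2·h(Idle)
h(Idle) = 0.2·0 + 0.4·h(Busy) + 0.2·1 + 0.2·h(Idle)
Solving: h(Busy) = 0.5000, h(Idle) = 0.5000.
Starting from Busy, the probability is 0.5000.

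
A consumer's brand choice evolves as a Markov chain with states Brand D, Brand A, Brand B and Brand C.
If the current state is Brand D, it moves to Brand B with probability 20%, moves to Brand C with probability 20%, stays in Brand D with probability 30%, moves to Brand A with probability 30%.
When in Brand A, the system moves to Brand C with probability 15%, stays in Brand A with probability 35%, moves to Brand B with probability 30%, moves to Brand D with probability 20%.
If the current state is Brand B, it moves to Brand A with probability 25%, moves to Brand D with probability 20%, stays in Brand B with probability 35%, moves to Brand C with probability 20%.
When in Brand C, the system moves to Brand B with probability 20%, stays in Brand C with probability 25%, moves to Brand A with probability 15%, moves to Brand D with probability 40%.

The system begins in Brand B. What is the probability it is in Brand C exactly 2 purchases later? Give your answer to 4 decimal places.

0.1975

Propagate the distribution vector 2 purchases from Brand B.
After 0 purchases: (0.0000, 0.0000, 1.0000, 0.0000)
After 1 purchase: (0.2000, 0.2500, 0.3500, 0.2000)
After 2 purchases: (0.2600, 0.2650, 0.2775, 0.1975)
P(in Brand C after 2 purchases) = 0.1975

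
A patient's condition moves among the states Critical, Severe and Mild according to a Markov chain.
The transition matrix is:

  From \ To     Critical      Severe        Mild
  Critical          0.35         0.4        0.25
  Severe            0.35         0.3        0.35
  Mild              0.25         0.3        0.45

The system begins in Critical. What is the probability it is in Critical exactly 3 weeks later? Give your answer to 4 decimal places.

Propagate the distribution vector 3 weeks from Critical.
After 0 weeks: (1.0000, 0.0000, 0.0000)
After 1 week: (0.3500, 0.4000, 0.2500)
After 2 weeks: (0.3250, 0.3350, 0.3400)
After 3 weeks: (0.3160, 0.3325, 0.3515)
P(in Critical after 3 weeks) = 0.3160

0.3160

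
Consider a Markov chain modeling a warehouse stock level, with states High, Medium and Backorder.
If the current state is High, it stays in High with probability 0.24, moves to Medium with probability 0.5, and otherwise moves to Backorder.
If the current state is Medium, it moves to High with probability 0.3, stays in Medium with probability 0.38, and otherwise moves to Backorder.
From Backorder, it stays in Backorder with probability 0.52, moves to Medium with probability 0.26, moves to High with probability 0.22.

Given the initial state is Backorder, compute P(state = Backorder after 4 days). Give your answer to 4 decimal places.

Propagate the distribution vector 4 days from Backorder.
After 0 days: (0.0000, 0.0000, 1.0000)
After 1 day: (0.2200, 0.2600, 0.5200)
After 2 days: (0.2452, 0.3440, 0.4108)
After 3 days: (0.2524, 0.3601, 0.3874)
After 4 days: (0.2539, 0.3638, 0.3823)
P(in Backorder after 4 days) = 0.3823

0.3823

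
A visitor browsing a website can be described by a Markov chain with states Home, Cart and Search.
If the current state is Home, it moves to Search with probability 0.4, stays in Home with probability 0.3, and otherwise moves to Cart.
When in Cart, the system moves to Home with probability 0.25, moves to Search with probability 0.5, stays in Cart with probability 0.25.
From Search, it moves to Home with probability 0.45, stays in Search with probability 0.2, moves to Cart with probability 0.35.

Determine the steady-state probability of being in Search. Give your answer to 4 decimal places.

Let the stationary distribution be π with π = πP and π_1 + π_2 + π_3 = 1.
π_1 = 0.3·π_1 + 0.25·π_2 + 0.45·π_3
π_2 = 0.3·π_1 + 0.25·π_2 + 0.35·π_3
Solving with the normalization constraint gives π = (0.3386, 0.3028, 0.3586).
So the stationary probability of Search is 0.3586.

0.3586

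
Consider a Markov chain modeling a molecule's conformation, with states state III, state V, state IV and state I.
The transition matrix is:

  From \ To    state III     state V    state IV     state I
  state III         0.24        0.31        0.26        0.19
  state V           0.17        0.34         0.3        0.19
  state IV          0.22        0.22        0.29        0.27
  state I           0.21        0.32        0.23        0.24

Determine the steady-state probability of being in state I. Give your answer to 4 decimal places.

Let the stationary distribution be π with π = πP and π_1 + π_2 + π_3 + π_4 = 1.
π_1 = 0.24·π_1 + 0.17·π_2 + 0.22·π_3 + 0.21·π_4
π_2 = 0.31·π_1 + 0.34·π_2 + 0.22·π_3 + 0.32·π_4
π_3 = 0.26·π_1 + 0.3·π_2 + 0.29·π_3 + 0.23·π_4
Solving with the normalization constraint gives π = (0.2071, 0.2965, 0.2734, 0.2230).
So the stationary probability of state I is 0.2230.

0.2230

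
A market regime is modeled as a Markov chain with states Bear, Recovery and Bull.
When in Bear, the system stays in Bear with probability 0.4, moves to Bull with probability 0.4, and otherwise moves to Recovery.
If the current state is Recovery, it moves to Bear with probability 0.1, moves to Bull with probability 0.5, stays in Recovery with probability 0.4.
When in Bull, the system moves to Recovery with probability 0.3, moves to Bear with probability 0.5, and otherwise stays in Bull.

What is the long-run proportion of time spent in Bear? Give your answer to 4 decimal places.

Let the stationary distribution be π with π = πP and π_1 + π_2 + π_3 = 1.
π_1 = 0.4·π_1 + 0.1·π_2 + 0.5·π_3
π_2 = 0.2·π_1 + 0.4·π_2 + 0.3·π_3
Solving with the normalization constraint gives π = (0.3474, 0.2947, 0.3579).
So the stationary probability of Bear is 0.3474.

0.3474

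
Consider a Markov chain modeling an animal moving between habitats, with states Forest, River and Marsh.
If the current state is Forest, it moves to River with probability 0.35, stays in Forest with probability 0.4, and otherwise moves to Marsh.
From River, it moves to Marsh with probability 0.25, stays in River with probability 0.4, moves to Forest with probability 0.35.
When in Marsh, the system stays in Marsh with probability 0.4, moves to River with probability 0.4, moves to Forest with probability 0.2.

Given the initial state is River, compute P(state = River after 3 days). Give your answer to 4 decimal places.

0.3835

Propagate the distribution vector 3 days from River.
After 0 days: (0.0000, 1.0000, 0.0000)
After 1 day: (0.3500, 0.4000, 0.2500)
After 2 days: (0.3300, 0.3825, 0.2875)
After 3 days: (0.3234, 0.3835, 0.2931)
P(in River after 3 days) = 0.3835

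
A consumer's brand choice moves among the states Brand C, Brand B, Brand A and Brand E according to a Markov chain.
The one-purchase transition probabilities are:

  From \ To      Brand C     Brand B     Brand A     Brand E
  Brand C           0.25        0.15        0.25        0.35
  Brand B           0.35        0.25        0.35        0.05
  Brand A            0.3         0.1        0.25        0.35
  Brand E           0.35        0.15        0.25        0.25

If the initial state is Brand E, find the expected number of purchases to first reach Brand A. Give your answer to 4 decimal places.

Let t(s) be the expected number of purchases to first reach Brand A from state s, with t(Brand A) = 0. Conditioning on the first purchase:
t(Brand C) = 1 + 0.25·t(Brand C) + 0.15·t(Brand B) + 0.35·t(Brand E)
t(Brand B) = 1 + 0.35·t(Brand C) + 0.25·t(Brand B) + 0.05·t(Brand E)
t(Brand E) = 1 + 0.35·t(Brand C) + 0.15·t(Brand B) + 0.25·t(Brand E)
Solving: t(Brand C) = 3.7500, t(Brand B) = 3.3333, t(Brand E) = 3.7500.
Expected purchases from Brand E to Brand A: 3.7500.

3.7500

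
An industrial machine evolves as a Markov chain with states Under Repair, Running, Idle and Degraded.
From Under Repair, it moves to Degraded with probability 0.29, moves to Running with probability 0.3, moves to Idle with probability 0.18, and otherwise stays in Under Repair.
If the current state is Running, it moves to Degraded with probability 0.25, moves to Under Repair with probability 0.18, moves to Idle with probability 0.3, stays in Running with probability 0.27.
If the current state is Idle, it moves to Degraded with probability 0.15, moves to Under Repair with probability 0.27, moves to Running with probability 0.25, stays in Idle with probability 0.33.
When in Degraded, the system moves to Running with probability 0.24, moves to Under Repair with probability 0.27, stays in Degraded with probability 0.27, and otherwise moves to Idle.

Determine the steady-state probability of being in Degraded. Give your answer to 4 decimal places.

Let the stationary distribution be π with π = πP and π_1 + π_2 + π_3 + π_4 = 1.
π_1 = 0.23·π_1 + 0.18·π_2 + 0.27·π_3 + 0.27·π_4
π_2 = 0.3·π_1 + 0.27·π_2 + 0.25·π_3 + 0.24·π_4
π_3 = 0.18·π_1 + 0.3·π_2 + 0.33·π_3 + 0.22·π_4
Solving with the normalization constraint gives π = (0.2367, 0.2647, 0.2604, 0.2382).
So the stationary probability of Degraded is 0.2382.

0.2382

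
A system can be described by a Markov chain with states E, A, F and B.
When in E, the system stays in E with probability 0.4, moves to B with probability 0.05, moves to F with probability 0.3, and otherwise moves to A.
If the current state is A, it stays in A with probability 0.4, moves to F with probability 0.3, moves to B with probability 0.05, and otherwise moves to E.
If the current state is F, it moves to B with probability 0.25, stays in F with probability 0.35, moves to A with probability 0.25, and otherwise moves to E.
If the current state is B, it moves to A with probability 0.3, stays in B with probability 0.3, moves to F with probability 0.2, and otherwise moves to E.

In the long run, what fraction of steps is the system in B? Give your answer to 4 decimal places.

Let the stationary distribution be π with π = πP and π_1 + π_2 + π_3 + π_4 = 1.
π_1 = 0.4·π_1 + 0.25·π_2 + 0.15·π_3 + 0.2·π_4
π_2 = 0.25·π_1 + 0.4·π_2 + 0.25·π_3 + 0.3·π_4
π_3 = 0.3·π_1 + 0.3·π_2 + 0.35·π_3 + 0.2·π_4
Solving with the normalization constraint gives π = (0.2502, 0.3028, 0.3003, 0.1468).
So the stationary probability of B is 0.1468.

0.1468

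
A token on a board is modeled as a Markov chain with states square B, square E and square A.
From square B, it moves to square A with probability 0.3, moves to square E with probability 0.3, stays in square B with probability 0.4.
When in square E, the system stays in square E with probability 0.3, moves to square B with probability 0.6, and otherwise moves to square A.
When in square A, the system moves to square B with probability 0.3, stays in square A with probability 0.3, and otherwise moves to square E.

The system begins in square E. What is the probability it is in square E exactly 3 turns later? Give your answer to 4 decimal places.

0.3240

Propagate the distribution vector 3 turns from square E.
After 0 turns: (0.0000, 1.0000, 0.0000)
After 1 turn: (0.6000, 0.3000, 0.1000)
After 2 turns: (0.4500, 0.3100, 0.2400)
After 3 turns: (0.4380, 0.3240, 0.2380)
P(in square E after 3 turns) = 0.3240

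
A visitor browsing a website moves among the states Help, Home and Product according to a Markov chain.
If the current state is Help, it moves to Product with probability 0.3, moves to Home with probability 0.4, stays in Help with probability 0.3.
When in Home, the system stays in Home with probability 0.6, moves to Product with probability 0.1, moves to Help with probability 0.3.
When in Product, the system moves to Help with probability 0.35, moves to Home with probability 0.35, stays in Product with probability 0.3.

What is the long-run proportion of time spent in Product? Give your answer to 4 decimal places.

0.2025

Let the stationary distribution be π with π = πP and π_1 + π_2 + π_3 = 1.
π_1 = 0.3·π_1 + 0.3·π_2 + 0.35·π_3
π_2 = 0.4·π_1 + 0.6·π_2 + 0.35·π_3
Solving with the normalization constraint gives π = (0.3101, 0.4873, 0.2025).
So the stationary probability of Product is 0.2025.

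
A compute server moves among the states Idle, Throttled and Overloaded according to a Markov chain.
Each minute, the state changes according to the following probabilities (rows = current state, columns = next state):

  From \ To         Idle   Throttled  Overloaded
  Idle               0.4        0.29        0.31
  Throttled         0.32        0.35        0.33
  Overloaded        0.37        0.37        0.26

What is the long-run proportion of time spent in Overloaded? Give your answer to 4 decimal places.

0.3016

Let the stationary distribution be π with π = πP and π_1 + π_2 + π_3 = 1.
π_1 = 0.4·π_1 + 0.32·π_2 + 0.37·π_3
π_2 = 0.29·π_1 + 0.35·π_2 + 0.37·π_3
Solving with the normalization constraint gives π = (0.3642, 0.3342, 0.3016).
So the stationary probability of Overloaded is 0.3016.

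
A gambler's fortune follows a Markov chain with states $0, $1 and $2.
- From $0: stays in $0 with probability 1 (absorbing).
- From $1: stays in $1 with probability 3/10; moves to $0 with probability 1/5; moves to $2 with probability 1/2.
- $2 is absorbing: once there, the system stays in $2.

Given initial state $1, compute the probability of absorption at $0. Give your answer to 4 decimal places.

Let h(s) be the probability of absorption at $0 starting from transient state s. Then h($0) = 1 and h($2) = 0. By first-step analysis:
h($1) = 0.2·1 + 0.3·h($1) + 0.5·0
Solving: h($1) = 0.2857.
Starting from $1, the probability is 0.2857.

0.2857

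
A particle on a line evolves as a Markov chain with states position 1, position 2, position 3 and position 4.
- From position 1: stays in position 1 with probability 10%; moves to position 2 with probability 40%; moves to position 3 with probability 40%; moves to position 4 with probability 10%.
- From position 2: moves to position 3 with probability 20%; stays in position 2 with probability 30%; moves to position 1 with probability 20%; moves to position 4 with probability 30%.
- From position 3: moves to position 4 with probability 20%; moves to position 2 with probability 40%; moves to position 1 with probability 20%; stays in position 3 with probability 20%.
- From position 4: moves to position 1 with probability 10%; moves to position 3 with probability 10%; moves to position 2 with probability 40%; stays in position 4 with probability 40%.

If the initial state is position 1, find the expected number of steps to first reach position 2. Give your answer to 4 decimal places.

Let t(s) be the expected number of steps to first reach position 2 from state s, with t(position 2) = 0. Conditioning on the first step:
t(position 1) = 1 + 0.1·t(position 1) + 0.4·t(position 3) + 0.1·t(position 4)
t(position 3) = 1 + 0.2·t(position 1) + 0.2·t(position 3) + 0.2·t(position 4)
t(position 4) = 1 + 0.1·t(position 1) + 0.1·t(position 3) + 0.4·t(position 4)
Solving: t(position 1) = 2.5000, t(position 3) = 2.5000, t(position 4) = 2.5000.
Expected steps from position 1 to position 2: 2.5000.

2.5000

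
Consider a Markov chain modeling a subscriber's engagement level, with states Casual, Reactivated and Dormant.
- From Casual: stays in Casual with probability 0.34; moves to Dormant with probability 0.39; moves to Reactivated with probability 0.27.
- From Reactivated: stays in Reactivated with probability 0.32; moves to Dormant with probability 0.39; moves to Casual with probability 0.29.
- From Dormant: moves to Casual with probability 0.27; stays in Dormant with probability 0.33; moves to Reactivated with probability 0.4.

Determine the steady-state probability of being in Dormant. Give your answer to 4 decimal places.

Let the stationary distribution be π with π = πP and π_1 + π_2 + π_3 = 1.
π_1 = 0.34·π_1 + 0.29·π_2 + 0.27·π_3
π_2 = 0.27·π_1 + 0.32·π_2 + 0.4·π_3
Solving with the normalization constraint gives π = (0.2975, 0.3346, 0.3679).
So the stationary probability of Dormant is 0.3679.

0.3679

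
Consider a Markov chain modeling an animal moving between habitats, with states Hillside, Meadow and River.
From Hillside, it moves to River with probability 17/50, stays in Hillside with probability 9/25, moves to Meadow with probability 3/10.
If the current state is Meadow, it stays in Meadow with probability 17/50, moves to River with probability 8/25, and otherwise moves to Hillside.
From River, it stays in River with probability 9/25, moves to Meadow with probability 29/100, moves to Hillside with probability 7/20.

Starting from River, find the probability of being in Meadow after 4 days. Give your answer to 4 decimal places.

Propagate the distribution vector 4 days from River.
After 0 days: (0.0000, 0.0000, 1.0000)
After 1 day: (0.3500, 0.2900, 0.3600)
After 2 days: (0.3506, 0.3080, 0.3414)
After 3 days: (0.3504, 0.3089, 0.3407)
After 4 days: (0.3504, 0.3089, 0.3406)
P(in Meadow after 4 days) = 0.3089

0.3089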